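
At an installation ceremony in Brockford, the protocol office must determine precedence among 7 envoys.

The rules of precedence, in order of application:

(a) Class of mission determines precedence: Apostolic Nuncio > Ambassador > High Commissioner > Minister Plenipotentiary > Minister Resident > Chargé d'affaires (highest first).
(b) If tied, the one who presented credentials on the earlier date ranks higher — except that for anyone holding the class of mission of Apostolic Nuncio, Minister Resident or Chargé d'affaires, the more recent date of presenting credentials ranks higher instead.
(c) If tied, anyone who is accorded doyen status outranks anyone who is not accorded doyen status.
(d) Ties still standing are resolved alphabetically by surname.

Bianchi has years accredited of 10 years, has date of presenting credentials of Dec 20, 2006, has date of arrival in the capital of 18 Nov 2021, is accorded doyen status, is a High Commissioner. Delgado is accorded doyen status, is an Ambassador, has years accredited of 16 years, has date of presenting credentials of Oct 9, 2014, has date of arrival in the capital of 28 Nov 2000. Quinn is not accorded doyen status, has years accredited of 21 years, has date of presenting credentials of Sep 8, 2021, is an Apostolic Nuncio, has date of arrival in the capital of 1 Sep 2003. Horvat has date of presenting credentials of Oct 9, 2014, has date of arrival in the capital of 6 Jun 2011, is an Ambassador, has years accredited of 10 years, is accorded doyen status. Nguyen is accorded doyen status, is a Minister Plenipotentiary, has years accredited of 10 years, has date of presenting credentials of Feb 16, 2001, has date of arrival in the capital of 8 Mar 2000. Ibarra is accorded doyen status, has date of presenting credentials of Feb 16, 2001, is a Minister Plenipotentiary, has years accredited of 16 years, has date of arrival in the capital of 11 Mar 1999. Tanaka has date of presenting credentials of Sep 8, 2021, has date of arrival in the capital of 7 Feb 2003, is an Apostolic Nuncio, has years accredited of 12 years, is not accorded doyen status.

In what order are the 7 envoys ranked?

Quinn, Tanaka, Delgado, Horvat, Bianchi, Ibarra, Nguyen

By class of mission: Quinn and Tanaka (Apostolic Nuncio); then Delgado and Horvat (Ambassador); then Bianchi (High Commissioner); then Ibarra and Nguyen (Minister Plenipotentiary).
Quinn and Tanaka both have date of presenting credentials Sep 8, 2021, so the next rule applies.
Quinn and Tanaka are each not accorded doyen status, so the next rule applies.
Among Quinn and Tanaka, alphabetically by surname: Quinn before Tanaka.
Delgado and Horvat both have date of presenting credentials Oct 9, 2014, so the next rule applies.
Delgado and Horvat are each accorded doyen status, so the next rule applies.
Among Delgado and Horvat, alphabetically by surname: Delgado before Horvat.
Ibarra and Nguyen both have date of presenting credentials Feb 16, 2001, so the next rule applies.
Ibarra and Nguyen are each accorded doyen status, so the next rule applies.
Among Ibarra and Nguyen, alphabetically by surname: Ibarra before Nguyen.
Full order: Quinn, Tanaka, Delgado, Horvat, Bianchi, Ibarra, Nguyen.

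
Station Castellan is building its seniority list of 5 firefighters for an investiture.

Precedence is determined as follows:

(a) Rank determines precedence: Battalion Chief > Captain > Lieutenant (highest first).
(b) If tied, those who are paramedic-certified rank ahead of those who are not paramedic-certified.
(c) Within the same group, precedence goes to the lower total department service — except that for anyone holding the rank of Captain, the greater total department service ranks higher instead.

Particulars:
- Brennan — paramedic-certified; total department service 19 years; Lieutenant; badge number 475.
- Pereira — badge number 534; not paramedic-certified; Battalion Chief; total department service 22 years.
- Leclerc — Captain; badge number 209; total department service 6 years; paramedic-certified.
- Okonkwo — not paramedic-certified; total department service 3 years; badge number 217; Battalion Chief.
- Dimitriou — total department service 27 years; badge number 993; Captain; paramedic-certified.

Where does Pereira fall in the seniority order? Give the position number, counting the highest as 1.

By rank: Okonkwo and Pereira (Battalion Chief); then Dimitriou and Leclerc (Captain); then Brennan (Lieutenant).
Okonkwo and Pereira are each not paramedic-certified, so the next rule applies.
Among Okonkwo and Pereira, by total department service (lower first): Okonkwo (3 years) before Pereira (22 years).
Dimitriou and Leclerc are each paramedic-certified, so the next rule applies.
Among Dimitriou and Leclerc, by total department service (higher first) (reversed rule for this group): Dimitriou (27 years) before Leclerc (6 years).
Order: Okonkwo, Pereira, Dimitriou, Leclerc, Brennan. So position 2.

2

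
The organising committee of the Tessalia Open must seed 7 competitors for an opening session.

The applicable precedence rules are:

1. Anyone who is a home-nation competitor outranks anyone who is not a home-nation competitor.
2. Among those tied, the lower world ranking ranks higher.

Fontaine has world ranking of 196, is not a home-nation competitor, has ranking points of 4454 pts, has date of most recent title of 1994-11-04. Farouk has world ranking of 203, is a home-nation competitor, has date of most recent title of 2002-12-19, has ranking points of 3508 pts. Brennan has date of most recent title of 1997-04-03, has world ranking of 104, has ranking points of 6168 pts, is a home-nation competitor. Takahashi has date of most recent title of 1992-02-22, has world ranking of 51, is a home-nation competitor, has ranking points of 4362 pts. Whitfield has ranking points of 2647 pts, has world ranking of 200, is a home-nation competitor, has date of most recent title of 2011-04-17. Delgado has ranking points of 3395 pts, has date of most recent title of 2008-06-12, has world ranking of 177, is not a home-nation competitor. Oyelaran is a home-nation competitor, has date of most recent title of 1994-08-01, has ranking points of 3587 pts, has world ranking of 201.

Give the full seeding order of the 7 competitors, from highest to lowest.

Takahashi, Brennan, Whitfield, Oyelaran, Farouk, Delgado, Fontaine

By the first rule: Takahashi, Brennan, Whitfield, Oyelaran and Farouk (each a home-nation competitor); then Delgado and Fontaine (both not a home-nation competitor).
Among Takahashi, Brennan, Whitfield, Oyelaran and Farouk, by world ranking (lower first): Takahashi (51) before Brennan (104) before Whitfield (200) before Oyelaran (201) before Farouk (203).
Among Delgado and Fontaine, by world ranking (lower first): Delgado (177) before Fontaine (196).
Full order: Takahashi, Brennan, Whitfield, Oyelaran, Farouk, Delgado, Fontaine.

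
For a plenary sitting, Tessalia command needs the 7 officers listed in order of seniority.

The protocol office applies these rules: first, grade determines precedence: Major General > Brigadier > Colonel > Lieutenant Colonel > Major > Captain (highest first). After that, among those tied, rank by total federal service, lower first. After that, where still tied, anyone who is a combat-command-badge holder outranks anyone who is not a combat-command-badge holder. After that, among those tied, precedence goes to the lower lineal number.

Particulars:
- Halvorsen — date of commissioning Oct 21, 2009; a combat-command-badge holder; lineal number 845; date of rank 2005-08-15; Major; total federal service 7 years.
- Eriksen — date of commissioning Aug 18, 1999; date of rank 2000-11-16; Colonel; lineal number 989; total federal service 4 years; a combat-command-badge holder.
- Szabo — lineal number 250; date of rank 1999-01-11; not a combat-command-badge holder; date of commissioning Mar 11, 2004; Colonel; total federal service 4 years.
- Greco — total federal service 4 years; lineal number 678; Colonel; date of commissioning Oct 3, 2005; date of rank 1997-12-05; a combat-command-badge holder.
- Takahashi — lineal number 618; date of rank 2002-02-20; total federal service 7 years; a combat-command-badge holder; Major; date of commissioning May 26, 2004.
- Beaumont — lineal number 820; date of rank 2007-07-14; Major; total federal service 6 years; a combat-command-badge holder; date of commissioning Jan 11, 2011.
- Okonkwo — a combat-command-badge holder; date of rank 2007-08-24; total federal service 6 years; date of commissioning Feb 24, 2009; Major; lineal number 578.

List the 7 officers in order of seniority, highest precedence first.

By grade: Greco, Eriksen and Szabo (Colonel); then Okonkwo, Beaumont, Takahashi and Halvorsen (Major).
Greco, Eriksen and Szabo all have total federal service 4 years, so the next rule applies.
Among Greco, Eriksen and Szabo, a combat-command-badge holder before not a combat-command-badge holder: Greco and Eriksen (a combat-command-badge holder) before Szabo (not a combat-command-badge holder).
Among Greco and Eriksen, by lineal number (lower first): Greco (678) before Eriksen (989).
Among Okonkwo, Beaumont, Takahashi and Halvorsen, by total federal service (lower first): Okonkwo and Beaumont (6 years) before Takahashi and Halvorsen (7 years).
Okonkwo and Beaumont are each a combat-command-badge holder, so the next rule applies.
Among Okonkwo and Beaumont, by lineal number (lower first): Okonkwo (578) before Beaumont (820).
Takahashi and Halvorsen are each a combat-command-badge holder, so the next rule applies.
Among Takahashi and Halvorsen, by lineal number (lower first): Takahashi (618) before Halvorsen (845).
Full order: Greco, Eriksen, Szabo, Okonkwo, Beaumont, Takahashi, Halvorsen.

Greco, Eriksen, Szabo, Okonkwo, Beaumont, Takahashi, Halvorsen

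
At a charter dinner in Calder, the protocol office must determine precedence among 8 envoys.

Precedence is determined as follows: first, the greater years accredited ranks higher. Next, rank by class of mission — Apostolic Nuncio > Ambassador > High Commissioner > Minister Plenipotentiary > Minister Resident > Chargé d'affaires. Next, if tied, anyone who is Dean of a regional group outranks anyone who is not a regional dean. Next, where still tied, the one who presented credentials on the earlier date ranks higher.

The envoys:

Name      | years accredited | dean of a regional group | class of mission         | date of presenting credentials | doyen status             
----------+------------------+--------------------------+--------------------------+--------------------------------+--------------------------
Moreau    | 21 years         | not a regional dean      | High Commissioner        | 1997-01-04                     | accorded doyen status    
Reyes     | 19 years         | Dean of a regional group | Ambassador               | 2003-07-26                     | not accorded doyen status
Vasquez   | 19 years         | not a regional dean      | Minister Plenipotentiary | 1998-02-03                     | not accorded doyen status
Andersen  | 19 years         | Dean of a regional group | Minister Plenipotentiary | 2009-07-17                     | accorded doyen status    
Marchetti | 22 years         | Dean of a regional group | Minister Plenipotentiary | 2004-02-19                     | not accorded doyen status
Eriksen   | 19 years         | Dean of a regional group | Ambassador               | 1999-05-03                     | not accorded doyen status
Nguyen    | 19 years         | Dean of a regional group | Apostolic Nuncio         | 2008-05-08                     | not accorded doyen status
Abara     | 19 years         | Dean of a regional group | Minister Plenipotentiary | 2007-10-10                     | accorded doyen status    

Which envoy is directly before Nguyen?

Moreau

By years accredited (higher first): Marchetti (22 years); then Moreau (21 years); then Nguyen, Eriksen, Reyes, Abara, Andersen and Vasquez (each 19 years).
Among Nguyen, Eriksen, Reyes, Abara, Andersen and Vasquez, by class of mission: Nguyen (Apostolic Nuncio) before Eriksen and Reyes (Ambassador) before Abara, Andersen and Vasquez (Minister Plenipotentiary).
Eriksen and Reyes are each Dean of a regional group, so the next rule applies.
Among Eriksen and Reyes, by date of presenting credentials (earlier first): Eriksen (1999-05-03) before Reyes (2003-07-26).
Among Abara, Andersen and Vasquez, Dean of a regional group before not a regional dean: Abara and Andersen (Dean of a regional group) before Vasquez (not a regional dean).
Among Abara and Andersen, by date of presenting credentials (earlier first): Abara (2007-10-10) before Andersen (2009-07-17).
Order: Marchetti, Moreau, Nguyen, Eriksen, Reyes, Abara, Andersen, Vasquez.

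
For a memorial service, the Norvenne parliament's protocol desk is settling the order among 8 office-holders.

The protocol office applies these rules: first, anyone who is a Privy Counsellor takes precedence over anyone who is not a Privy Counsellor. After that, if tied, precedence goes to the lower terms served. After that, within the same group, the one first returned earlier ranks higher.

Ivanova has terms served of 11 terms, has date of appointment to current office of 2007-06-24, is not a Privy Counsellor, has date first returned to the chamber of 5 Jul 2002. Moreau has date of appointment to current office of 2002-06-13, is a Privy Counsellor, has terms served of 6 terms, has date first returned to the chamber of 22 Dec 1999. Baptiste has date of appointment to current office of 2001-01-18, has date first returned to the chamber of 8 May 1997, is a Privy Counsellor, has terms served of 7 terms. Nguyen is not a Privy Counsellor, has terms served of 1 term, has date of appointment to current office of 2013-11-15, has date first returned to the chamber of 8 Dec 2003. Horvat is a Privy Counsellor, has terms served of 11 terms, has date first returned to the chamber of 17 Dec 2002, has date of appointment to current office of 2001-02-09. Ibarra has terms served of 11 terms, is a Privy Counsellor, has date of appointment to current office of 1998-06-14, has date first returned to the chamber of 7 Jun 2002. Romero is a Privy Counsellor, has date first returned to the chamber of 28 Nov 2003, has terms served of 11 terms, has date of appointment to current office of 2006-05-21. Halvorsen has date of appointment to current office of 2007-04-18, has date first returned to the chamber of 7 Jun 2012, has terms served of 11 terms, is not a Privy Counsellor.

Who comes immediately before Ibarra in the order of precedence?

Baptiste

By the first rule: Moreau, Baptiste, Ibarra, Horvat and Romero (each a Privy Counsellor); then Nguyen, Ivanova and Halvorsen (each not a Privy Counsellor).
Among Moreau, Baptiste, Ibarra, Horvat and Romero, by terms served (lower first): Moreau (6 terms) before Baptiste (7 terms) before Ibarra, Horvat and Romero (11 terms).
Among Ibarra, Horvat and Romero, by date first returned to the chamber (earlier first): Ibarra (7 Jun 2002) before Horvat (17 Dec 2002) before Romero (28 Nov 2003).
Among Nguyen, Ivanova and Halvorsen, by terms served (lower first): Nguyen (1 term) before Ivanova and Halvorsen (11 terms).
Among Ivanova and Halvorsen, by date first returned to the chamber (earlier first): Ivanova (5 Jul 2002) before Halvorsen (7 Jun 2012).
Order: Moreau, Baptiste, Ibarra, Horvat, Romero, Nguyen, Ivanova, Halvorsen.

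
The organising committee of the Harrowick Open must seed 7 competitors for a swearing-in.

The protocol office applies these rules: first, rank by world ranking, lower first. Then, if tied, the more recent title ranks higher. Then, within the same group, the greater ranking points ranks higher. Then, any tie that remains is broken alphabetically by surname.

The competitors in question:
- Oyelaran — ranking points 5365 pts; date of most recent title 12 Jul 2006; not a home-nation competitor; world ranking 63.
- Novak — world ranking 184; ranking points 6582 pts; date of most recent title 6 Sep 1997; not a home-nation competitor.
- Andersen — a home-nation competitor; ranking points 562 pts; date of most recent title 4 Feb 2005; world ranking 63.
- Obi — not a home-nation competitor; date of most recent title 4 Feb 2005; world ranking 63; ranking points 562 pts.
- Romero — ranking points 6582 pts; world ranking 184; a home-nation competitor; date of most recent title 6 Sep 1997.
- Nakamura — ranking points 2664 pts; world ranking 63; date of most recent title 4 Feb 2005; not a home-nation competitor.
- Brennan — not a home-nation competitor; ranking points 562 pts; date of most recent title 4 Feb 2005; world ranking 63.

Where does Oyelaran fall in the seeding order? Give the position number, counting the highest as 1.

1

By world ranking (lower first): Oyelaran, Nakamura, Andersen, Brennan and Obi (each 63); then Novak and Romero (both 184).
Among Oyelaran, Nakamura, Andersen, Brennan and Obi, by date of most recent title (later first): Oyelaran (12 Jul 2006) before Nakamura, Andersen, Brennan and Obi (4 Feb 2005).
Among Nakamura, Andersen, Brennan and Obi, by ranking points (higher first): Nakamura (2664 pts) before Andersen, Brennan and Obi (562 pts).
Among Andersen, Brennan and Obi, alphabetically by surname: Andersen before Brennan before Obi.
Novak and Romero both have date of most recent title 6 Sep 1997, so the next rule applies.
Novak and Romero both have ranking points 6582 pts, so the next rule applies.
Among Novak and Romero, alphabetically by surname: Novak before Romero.
Order: Oyelaran, Nakamura, Andersen, Brennan, Obi, Novak, Romero. So position 1.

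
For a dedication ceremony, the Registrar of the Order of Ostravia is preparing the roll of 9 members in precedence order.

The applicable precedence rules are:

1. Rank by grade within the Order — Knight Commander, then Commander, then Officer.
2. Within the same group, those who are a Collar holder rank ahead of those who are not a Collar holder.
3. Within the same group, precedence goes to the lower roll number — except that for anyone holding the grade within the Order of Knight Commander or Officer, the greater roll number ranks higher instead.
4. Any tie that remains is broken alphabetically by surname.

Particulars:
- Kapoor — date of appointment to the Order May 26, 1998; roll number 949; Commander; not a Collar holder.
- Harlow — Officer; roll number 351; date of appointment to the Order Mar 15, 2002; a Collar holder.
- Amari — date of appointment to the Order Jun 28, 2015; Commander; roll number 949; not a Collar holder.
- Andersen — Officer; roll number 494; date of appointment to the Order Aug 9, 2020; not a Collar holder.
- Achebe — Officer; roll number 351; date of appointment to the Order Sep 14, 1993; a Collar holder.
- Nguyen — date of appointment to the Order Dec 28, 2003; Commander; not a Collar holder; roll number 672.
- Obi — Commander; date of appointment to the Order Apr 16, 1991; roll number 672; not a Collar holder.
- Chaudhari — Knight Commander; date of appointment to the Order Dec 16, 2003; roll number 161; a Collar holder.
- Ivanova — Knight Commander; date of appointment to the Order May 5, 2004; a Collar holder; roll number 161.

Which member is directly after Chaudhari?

Ivanova

By grade within the Order: Chaudhari and Ivanova (Knight Commander); then Nguyen, Obi, Amari and Kapoor (Commander); then Achebe, Harlow and Andersen (Officer).
Chaudhari and Ivanova are each a Collar holder, so the next rule applies.
Chaudhari and Ivanova both have roll number 161, so the next rule applies.
Among Chaudhari and Ivanova, alphabetically by surname: Chaudhari before Ivanova.
Nguyen, Obi, Amari and Kapoor are each not a Collar holder, so the next rule applies.
Among Nguyen, Obi, Amari and Kapoor, by roll number (lower first): Nguyen and Obi (672) before Amari and Kapoor (949).
Among Nguyen and Obi, alphabetically by surname: Nguyen before Obi.
Among Amari and Kapoor, alphabetically by surname: Amari before Kapoor.
Among Achebe, Harlow and Andersen, a Collar holder before not a Collar holder: Achebe and Harlow (a Collar holder) before Andersen (not a Collar holder).
Achebe and Harlow both have roll number 351, so the next rule applies.
Among Achebe and Harlow, alphabetically by surname: Achebe before Harlow.
Order: Chaudhari, Ivanova, Nguyen, Obi, Amari, Kapoor, Achebe, Harlow, Andersen.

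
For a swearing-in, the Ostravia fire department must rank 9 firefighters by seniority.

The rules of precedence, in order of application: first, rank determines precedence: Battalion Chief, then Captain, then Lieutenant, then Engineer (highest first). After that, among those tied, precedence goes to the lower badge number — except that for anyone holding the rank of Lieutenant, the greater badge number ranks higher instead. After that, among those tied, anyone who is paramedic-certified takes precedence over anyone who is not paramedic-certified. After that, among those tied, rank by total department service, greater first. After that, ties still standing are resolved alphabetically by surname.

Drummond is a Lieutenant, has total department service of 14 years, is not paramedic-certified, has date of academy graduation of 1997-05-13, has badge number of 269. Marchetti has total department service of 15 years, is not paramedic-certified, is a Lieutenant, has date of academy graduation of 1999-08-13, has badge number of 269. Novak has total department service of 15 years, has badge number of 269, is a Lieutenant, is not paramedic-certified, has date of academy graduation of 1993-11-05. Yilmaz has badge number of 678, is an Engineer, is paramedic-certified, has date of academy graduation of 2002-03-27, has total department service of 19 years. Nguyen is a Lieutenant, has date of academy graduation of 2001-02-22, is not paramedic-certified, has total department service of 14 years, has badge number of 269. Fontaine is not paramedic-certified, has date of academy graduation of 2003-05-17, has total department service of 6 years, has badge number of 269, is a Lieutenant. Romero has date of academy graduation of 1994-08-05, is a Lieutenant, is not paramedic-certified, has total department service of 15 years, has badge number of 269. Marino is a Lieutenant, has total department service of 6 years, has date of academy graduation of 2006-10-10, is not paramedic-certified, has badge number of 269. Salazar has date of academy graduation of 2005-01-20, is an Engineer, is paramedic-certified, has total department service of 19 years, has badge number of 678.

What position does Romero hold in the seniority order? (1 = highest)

3

By rank: Marchetti, Novak, Romero, Drummond, Nguyen, Fontaine and Marino (Lieutenant); then Salazar and Yilmaz (Engineer).
Marchetti, Novak, Romero, Drummond, Nguyen, Fontaine and Marino all have badge number 269, so the next rule applies.
Marchetti, Novak, Romero, Drummond, Nguyen, Fontaine and Marino are each not paramedic-certified, so the next rule applies.
Among Marchetti, Novak, Romero, Drummond, Nguyen, Fontaine and Marino, by total department service (higher first): Marchetti, Novak and Romero (15 years) before Drummond and Nguyen (14 years) before Fontaine and Marino (6 years).
Among Marchetti, Novak and Romero, alphabetically by surname: Marchetti before Novak before Romero.
Among Drummond and Nguyen, alphabetically by surname: Drummond before Nguyen.
Among Fontaine and Marino, alphabetically by surname: Fontaine before Marino.
Salazar and Yilmaz both have badge number 678, so the next rule applies.
Salazar and Yilmaz are each paramedic-certified, so the next rule applies.
Salazar and Yilmaz both have total department service 19 years, so the next rule applies.
Among Salazar and Yilmaz, alphabetically by surname: Salazar before Yilmaz.
Order: Marchetti, Novak, Romero, Drummond, Nguyen, Fontaine, Marino, Salazar, Yilmaz. So position 3.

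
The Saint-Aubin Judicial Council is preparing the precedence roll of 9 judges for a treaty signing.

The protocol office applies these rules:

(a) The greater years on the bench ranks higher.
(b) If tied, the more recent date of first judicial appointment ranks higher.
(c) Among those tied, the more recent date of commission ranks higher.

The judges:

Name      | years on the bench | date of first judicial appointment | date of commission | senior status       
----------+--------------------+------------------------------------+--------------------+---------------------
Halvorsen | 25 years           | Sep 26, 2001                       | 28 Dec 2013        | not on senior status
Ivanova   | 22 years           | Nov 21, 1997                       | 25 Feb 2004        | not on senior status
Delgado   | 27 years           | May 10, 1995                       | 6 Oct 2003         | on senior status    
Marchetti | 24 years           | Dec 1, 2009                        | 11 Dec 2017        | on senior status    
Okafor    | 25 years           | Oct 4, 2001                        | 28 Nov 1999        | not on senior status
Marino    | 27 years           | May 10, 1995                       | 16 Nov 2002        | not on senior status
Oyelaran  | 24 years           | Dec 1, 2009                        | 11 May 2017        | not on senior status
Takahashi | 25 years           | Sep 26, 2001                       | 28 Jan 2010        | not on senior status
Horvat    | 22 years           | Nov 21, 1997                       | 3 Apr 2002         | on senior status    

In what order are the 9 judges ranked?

By years on the bench (higher first): Delgado and Marino (both 27 years); then Okafor, Halvorsen and Takahashi (each 25 years); then Marchetti and Oyelaran (both 24 years); then Ivanova and Horvat (both 22 years).
Delgado and Marino both have date of first judicial appointment May 10, 1995, so the next rule applies.
Among Delgado and Marino, by date of commission (later first): Delgado (6 Oct 2003) before Marino (16 Nov 2002).
Among Okafor, Halvorsen and Takahashi, by date of first judicial appointment (later first): Okafor (Oct 4, 2001) before Halvorsen and Takahashi (Sep 26, 2001).
Among Halvorsen and Takahashi, by date of commission (later first): Halvorsen (28 Dec 2013) before Takahashi (28 Jan 2010).
Marchetti and Oyelaran both have date of first judicial appointment Dec 1, 2009, so the next rule applies.
Among Marchetti and Oyelaran, by date of commission (later first): Marchetti (11 Dec 2017) before Oyelaran (11 May 2017).
Ivanova and Horvat both have date of first judicial appointment Nov 21, 1997, so the next rule applies.
Among Ivanova and Horvat, by date of commission (later first): Ivanova (25 Feb 2004) before Horvat (3 Apr 2002).
Full order: Delgado, Marino, Okafor, Halvorsen, Takahashi, Marchetti, Oyelaran, Ivanova, Horvat.

Delgado, Marino, Okafor, Halvorsen, Takahashi, Marchetti, Oyelaran, Ivanova, Horvat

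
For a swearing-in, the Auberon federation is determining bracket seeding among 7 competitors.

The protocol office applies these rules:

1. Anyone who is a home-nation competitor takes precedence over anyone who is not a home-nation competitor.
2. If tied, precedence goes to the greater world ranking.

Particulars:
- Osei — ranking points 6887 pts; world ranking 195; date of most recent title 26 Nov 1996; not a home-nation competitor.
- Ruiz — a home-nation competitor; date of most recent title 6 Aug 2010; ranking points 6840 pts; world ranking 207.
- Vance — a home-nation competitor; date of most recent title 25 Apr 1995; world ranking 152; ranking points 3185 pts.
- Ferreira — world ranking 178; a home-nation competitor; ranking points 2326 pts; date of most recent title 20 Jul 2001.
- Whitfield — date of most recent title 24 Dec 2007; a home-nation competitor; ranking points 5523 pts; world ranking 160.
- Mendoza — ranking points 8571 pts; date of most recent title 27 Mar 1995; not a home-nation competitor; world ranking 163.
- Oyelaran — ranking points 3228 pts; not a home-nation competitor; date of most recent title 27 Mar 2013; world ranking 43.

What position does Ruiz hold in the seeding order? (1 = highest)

By the first rule: Ruiz, Ferreira, Whitfield and Vance (each a home-nation competitor); then Osei, Mendoza and Oyelaran (each not a home-nation competitor).
Among Ruiz, Ferreira, Whitfield and Vance, by world ranking (higher first): Ruiz (207) before Ferreira (178) before Whitfield (160) before Vance (152).
Among Osei, Mendoza and Oyelaran, by world ranking (higher first): Osei (195) before Mendoza (163) before Oyelaran (43).
Order: Ruiz, Ferreira, Whitfield, Vance, Osei, Mendoza, Oyelaran. So position 1.

1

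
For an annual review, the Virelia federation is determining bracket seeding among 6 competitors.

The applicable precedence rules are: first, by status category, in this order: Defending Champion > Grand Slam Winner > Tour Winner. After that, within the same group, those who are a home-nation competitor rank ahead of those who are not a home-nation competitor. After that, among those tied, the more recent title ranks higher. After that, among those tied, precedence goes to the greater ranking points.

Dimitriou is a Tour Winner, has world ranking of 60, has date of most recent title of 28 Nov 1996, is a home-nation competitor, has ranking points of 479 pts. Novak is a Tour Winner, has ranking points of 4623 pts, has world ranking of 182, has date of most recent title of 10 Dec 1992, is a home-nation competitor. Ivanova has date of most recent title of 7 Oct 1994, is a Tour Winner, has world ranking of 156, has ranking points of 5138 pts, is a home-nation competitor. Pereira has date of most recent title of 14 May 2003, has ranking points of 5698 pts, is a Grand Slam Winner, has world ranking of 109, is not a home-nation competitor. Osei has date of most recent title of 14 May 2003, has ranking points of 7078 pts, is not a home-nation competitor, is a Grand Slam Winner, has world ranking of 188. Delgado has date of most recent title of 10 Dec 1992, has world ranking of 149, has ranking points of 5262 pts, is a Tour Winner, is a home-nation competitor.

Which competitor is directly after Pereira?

Dimitriou

By status category: Osei and Pereira (Grand Slam Winner); then Dimitriou, Ivanova, Delgado and Novak (Tour Winner).
Osei and Pereira are each not a home-nation competitor, so the next rule applies.
Osei and Pereira both have date of most recent title 14 May 2003, so the next rule applies.
Among Osei and Pereira, by ranking points (higher first): Osei (7078 pts) before Pereira (5698 pts).
Dimitriou, Ivanova, Delgado and Novak are each a home-nation competitor, so the next rule applies.
Among Dimitriou, Ivanova, Delgado and Novak, by date of most recent title (later first): Dimitriou (28 Nov 1996) before Ivanova (7 Oct 1994) before Delgado and Novak (10 Dec 1992).
Among Delgado and Novak, by ranking points (higher first): Delgado (5262 pts) before Novak (4623 pts).
Order: Osei, Pereira, Dimitriou, Ivanova, Delgado, Novak.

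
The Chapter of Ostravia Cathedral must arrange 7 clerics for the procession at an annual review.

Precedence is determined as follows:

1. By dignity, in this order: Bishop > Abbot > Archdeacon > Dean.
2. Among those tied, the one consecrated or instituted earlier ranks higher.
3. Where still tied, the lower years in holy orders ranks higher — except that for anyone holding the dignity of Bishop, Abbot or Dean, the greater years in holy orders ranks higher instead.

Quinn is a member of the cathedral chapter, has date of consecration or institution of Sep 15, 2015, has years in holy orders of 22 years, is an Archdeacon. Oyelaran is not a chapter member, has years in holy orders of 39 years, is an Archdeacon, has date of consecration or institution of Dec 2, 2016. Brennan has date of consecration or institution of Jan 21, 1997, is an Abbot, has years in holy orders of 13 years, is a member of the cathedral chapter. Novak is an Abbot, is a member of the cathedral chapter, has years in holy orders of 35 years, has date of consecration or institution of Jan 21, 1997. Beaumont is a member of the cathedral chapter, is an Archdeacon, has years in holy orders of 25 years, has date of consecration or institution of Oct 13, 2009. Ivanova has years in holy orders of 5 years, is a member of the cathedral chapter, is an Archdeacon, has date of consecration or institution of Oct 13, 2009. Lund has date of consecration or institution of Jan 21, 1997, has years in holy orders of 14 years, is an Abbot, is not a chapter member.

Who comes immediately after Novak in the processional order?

Lund

By dignity: Novak, Lund and Brennan (Abbot); then Ivanova, Beaumont, Quinn and Oyelaran (Archdeacon).
Novak, Lund and Brennan all have date of consecration or institution Jan 21, 1997, so the next rule applies.
Among Novak, Lund and Brennan, by years in holy orders (higher first) (reversed rule for this group): Novak (35 years) before Lund (14 years) before Brennan (13 years).
Among Ivanova, Beaumont, Quinn and Oyelaran, by date of consecration or institution (earlier first): Ivanova and Beaumont (Oct 13, 2009) before Quinn (Sep 15, 2015) before Oyelaran (Dec 2, 2016).
Among Ivanova and Beaumont, by years in holy orders (lower first): Ivanova (5 years) before Beaumont (25 years).
Order: Novak, Lund, Brennan, Ivanova, Beaumont, Quinn, Oyelaran.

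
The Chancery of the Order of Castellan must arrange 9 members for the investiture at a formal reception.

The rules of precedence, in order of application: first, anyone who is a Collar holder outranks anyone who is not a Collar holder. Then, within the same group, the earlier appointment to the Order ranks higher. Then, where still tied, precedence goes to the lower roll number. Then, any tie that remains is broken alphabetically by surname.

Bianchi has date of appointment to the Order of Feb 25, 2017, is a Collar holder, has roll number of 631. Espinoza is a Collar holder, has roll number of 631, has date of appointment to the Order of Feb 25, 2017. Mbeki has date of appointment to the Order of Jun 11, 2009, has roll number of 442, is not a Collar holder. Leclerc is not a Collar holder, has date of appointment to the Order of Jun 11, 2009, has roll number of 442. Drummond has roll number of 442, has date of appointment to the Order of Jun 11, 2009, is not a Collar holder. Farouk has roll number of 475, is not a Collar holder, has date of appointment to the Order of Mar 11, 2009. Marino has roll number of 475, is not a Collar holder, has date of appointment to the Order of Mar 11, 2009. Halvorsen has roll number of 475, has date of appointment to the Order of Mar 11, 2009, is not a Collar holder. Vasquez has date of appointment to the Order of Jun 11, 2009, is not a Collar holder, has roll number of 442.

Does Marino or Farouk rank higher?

By the first rule: Bianchi and Espinoza (both a Collar holder); then Farouk, Halvorsen, Marino, Drummond, Leclerc, Mbeki and Vasquez (each not a Collar holder).
Bianchi and Espinoza both have date of appointment to the Order Feb 25, 2017, so the next rule applies.
Bianchi and Espinoza both have roll number 631, so the next rule applies.
Among Bianchi and Espinoza, alphabetically by surname: Bianchi before Espinoza.
Among Farouk, Halvorsen, Marino, Drummond, Leclerc, Mbeki and Vasquez, by date of appointment to the Order (earlier first): Farouk, Halvorsen and Marino (Mar 11, 2009) before Drummond, Leclerc, Mbeki and Vasquez (Jun 11, 2009).
Farouk, Halvorsen and Marino all have roll number 475, so the next rule applies.
Among Farouk, Halvorsen and Marino, alphabetically by surname: Farouk before Halvorsen before Marino.
Drummond, Leclerc, Mbeki and Vasquez all have roll number 442, so the next rule applies.
Among Drummond, Leclerc, Mbeki and Vasquez, alphabetically by surname: Drummond before Leclerc before Mbeki before Vasquez.
So Farouk takes precedence.

Farouk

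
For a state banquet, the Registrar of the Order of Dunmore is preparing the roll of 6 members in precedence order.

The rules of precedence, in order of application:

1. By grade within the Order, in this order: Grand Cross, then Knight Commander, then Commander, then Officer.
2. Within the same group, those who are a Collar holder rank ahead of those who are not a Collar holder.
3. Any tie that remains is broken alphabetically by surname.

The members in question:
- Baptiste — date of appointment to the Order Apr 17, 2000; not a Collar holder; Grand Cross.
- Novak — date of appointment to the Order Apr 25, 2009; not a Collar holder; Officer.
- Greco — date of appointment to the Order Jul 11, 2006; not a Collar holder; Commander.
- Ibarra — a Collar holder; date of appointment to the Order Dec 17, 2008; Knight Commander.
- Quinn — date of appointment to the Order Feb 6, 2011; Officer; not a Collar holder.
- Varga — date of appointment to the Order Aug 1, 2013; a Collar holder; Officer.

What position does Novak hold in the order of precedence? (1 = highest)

By grade within the Order: Baptiste (Grand Cross); then Ibarra (Knight Commander); then Greco (Commander); then Varga, Novak and Quinn (Officer).
Among Varga, Novak and Quinn, a Collar holder before not a Collar holder: Varga (a Collar holder) before Novak and Quinn (not a Collar holder).
Among Novak and Quinn, alphabetically by surname: Novak before Quinn.
Order: Baptiste, Ibarra, Greco, Varga, Novak, Quinn. So position 5.

5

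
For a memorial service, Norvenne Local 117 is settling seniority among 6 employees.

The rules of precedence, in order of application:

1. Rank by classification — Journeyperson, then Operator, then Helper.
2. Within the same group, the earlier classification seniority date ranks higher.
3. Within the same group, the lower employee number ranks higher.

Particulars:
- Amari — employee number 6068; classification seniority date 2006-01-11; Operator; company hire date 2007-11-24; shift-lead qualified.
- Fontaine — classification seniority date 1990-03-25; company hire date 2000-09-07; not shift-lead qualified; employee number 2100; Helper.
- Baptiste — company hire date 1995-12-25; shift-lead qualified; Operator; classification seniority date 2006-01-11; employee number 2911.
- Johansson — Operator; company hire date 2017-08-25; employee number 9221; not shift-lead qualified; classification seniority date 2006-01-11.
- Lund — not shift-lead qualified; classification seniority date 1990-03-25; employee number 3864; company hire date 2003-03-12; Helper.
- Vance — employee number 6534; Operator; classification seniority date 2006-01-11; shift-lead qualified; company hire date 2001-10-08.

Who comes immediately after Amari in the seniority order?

By classification: Baptiste, Amari, Vance and Johansson (Operator); then Fontaine and Lund (Helper).
Baptiste, Amari, Vance and Johansson all have classification seniority date 2006-01-11, so the next rule applies.
Among Baptiste, Amari, Vance and Johansson, by employee number (lower first): Baptiste (2911) before Amari (6068) before Vance (6534) before Johansson (9221).
Fontaine and Lund both have classification seniority date 1990-03-25, so the next rule applies.
Among Fontaine and Lund, by employee number (lower first): Fontaine (2100) before Lund (3864).
Order: Baptiste, Amari, Vance, Johansson, Fontaine, Lund.

Vance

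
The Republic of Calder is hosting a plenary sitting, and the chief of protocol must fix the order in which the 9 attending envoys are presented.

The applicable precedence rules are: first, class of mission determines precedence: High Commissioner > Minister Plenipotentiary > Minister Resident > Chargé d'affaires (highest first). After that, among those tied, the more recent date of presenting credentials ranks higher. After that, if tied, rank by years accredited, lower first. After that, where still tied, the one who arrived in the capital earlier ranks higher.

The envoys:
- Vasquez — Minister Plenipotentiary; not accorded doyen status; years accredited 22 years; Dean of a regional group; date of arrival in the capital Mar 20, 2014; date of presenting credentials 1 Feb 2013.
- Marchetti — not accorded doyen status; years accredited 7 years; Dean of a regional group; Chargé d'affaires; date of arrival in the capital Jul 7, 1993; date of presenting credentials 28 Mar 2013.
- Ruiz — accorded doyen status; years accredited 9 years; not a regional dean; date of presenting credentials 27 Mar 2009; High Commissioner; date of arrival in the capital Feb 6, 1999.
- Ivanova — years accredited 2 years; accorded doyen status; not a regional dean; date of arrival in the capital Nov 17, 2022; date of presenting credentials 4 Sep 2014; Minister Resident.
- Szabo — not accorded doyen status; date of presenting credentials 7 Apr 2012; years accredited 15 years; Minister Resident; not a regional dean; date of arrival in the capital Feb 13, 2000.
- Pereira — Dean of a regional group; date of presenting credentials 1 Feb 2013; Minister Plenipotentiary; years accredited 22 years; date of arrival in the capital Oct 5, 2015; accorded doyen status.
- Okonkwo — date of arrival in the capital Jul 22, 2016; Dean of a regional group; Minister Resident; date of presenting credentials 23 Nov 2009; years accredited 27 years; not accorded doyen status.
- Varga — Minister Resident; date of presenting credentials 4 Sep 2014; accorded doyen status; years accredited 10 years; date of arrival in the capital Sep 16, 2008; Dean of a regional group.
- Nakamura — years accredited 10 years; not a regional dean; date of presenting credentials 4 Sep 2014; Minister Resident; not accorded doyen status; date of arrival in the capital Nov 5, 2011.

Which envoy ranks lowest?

Marchetti

By class of mission: Ruiz (High Commissioner); then Vasquez and Pereira (Minister Plenipotentiary); then Ivanova, Varga, Nakamura, Szabo and Okonkwo (Minister Resident); then Marchetti (Chargé d'affaires).
Vasquez and Pereira both have date of presenting credentials 1 Feb 2013, so the next rule applies.
Vasquez and Pereira both have years accredited 22 years, so the next rule applies.
Among Vasquez and Pereira, by date of arrival in the capital (earlier first): Vasquez (Mar 20, 2014) before Pereira (Oct 5, 2015).
Among Ivanova, Varga, Nakamura, Szabo and Okonkwo, by date of presenting credentials (later first): Ivanova, Varga and Nakamura (4 Sep 2014) before Szabo (7 Apr 2012) before Okonkwo (23 Nov 2009).
Among Ivanova, Varga and Nakamura, by years accredited (lower first): Ivanova (2 years) before Varga and Nakamura (10 years).
Among Varga and Nakamura, by date of arrival in the capital (earlier first): Varga (Sep 16, 2008) before Nakamura (Nov 5, 2011).
Order: Ruiz, Vasquez, Pereira, Ivanova, Varga, Nakamura, Szabo, Okonkwo, Marchetti.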